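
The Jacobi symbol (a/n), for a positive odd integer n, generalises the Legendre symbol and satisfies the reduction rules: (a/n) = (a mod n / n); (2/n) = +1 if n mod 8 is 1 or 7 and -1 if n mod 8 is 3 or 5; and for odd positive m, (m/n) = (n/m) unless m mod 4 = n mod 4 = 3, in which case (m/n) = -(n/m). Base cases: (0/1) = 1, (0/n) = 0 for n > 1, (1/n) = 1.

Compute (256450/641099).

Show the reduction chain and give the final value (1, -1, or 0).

factor out 2^1: 256450 = 2^1·128225; with 641099 mod 8 = 3, (2/641099) = -1; sign now -1; continue with (128225/641099)
flip (128225/641099) -> (641099/128225): both odd, 128225 mod 4 = 1, 641099 mod 4 = 3, so the flip contributes +1; sign now -1
(641099/128225): 641099 mod 128225 = 128199, so (641099/128225) = (128199/128225)
flip (128199/128225) -> (128225/128199): both odd, 128199 mod 4 = 3, 128225 mod 4 = 1, so the flip contributes +1; sign now -1
(128225/128199): 128225 mod 128199 = 26, so (128225/128199) = (26/128199)
factor out 2^1: 26 = 2^1·13; with 128199 mod 8 = 7, (2/128199) = +1; sign now -1; continue with (13/128199)
flip (13/128199) -> (128199/13): both odd, 13 mod 4 = 1, 128199 mod 4 = 3, so the flip contributes +1; sign now -1
(128199/13): 128199 mod 13 = 6, so (128199/13) = (6/13)
factor out 2^1: 6 = 2^1·3; with 13 mod 8 = 5, (2/13) = -1; sign now +1; continue with (3/13)
flip (3/13) -> (13/3): both odd, 3 mod 4 = 3, 13 mod 4 = 1, so the flip contributes +1; sign now +1
(13/3): 13 mod 3 = 1, so (13/3) = (1/3)
reached (1/3) = 1, so the symbol is +1

1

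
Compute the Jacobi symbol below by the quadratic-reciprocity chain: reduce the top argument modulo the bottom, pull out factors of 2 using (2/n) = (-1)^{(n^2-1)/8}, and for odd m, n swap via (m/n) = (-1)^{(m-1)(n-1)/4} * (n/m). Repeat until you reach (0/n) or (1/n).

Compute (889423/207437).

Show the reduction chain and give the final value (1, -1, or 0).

(889423/207437): 889423 mod 207437 = 59675, so (889423/207437) = (59675/207437)
flip (59675/207437) -> (207437/59675): both odd, 59675 mod 4 = 3, 207437 mod 4 = 1, so the flip contributes +1; sign now +1
(207437/59675): 207437 mod 59675 = 28412, so (207437/59675) = (28412/59675)
factor out 2^2: 28412 = 2^2·7103; with 59675 mod 8 = 3, (2/59675) = -1; sign now +1; continue with (7103/59675)
flip (7103/59675) -> (59675/7103): both odd, 7103 mod 4 = 3, 59675 mod 4 = 3, so the flip contributes -1; sign now -1
(59675/7103): 59675 mod 7103 = 2851, so (59675/7103) = (2851/7103)
flip (2851/7103) -> (7103/2851): both odd, 2851 mod 4 = 3, 7103 mod 4 = 3, so the flip contributes -1; sign now +1
(7103/2851): 7103 mod 2851 = 1401, so (7103/2851) = (1401/2851)
flip (1401/2851) -> (2851/1401): both odd, 1401 mod 4 = 1, 2851 mod 4 = 3, so the flip contributes +1; sign now +1
(2851/1401): 2851 mod 1401 = 49, so (2851/1401) = (49/1401)
flip (49/1401) -> (1401/49): both odd, 49 mod 4 = 1, 1401 mod 4 = 1, so the flip contributes +1; sign now +1
(1401/49): 1401 mod 49 = 29, so (1401/49) = (29/49)
flip (29/49) -> (49/29): both odd, 29 mod 4 = 1, 49 mod 4 = 1, so the flip contributes +1; sign now +1
(49/29): 49 mod 29 = 20, so (49/29) = (20/29)
factor out 2^2: 20 = 2^2·5; with 29 mod 8 = 5, (2/29) = -1; sign now +1; continue with (5/29)
flip (5/29) -> (29/5): both odd, 5 mod 4 = 1, 29 mod 4 = 1, so the flip contributes +1; sign now +1
(29/5): 29 mod 5 = 4, so (29/5) = (4/5)
factor out 2^2: 4 = 2^2·1; with 5 mod 8 = 5, (2/5) = -1; sign now +1; continue with (1/5)
reached (1/5) = 1, so the symbol is +1

1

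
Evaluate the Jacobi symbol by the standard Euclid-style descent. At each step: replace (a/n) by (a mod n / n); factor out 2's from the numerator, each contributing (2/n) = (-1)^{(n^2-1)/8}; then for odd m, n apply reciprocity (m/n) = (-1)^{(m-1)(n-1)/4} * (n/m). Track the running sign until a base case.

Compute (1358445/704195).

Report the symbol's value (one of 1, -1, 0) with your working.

(1358445/704195) = (654250/704195)   [reduce mod 704195]
654250 = 2^1·327125; (2/704195) = -1 since 704195 mod 8 = 3, so (654250/704195) = (-1)^1·(327125/704195); sign now -1
reciprocity: (327125/704195) = +1·(704195/327125) since 327125 mod 4 = 1, 704195 mod 4 = 3; sign now -1
(704195/327125) = (49945/327125)   [reduce mod 327125]
reciprocity: (49945/327125) = +1·(327125/49945) since 49945 mod 4 = 1, 327125 mod 4 = 1; sign now -1
(327125/49945) = (27455/49945)   [reduce mod 49945]
reciprocity: (27455/49945) = +1·(49945/27455) since 27455 mod 4 = 3, 49945 mod 4 = 1; sign now -1
(49945/27455) = (22490/27455)   [reduce mod 27455]
22490 = 2^1·11245; (2/27455) = +1 since 27455 mod 8 = 7, so (22490/27455) = (+1)^1·(11245/27455); sign now -1
reciprocity: (11245/27455) = +1·(27455/11245) since 11245 mod 4 = 1, 27455 mod 4 = 3; sign now -1
(27455/11245) = (4965/11245)   [reduce mod 11245]
reciprocity: (4965/11245) = +1·(11245/4965) since 4965 mod 4 = 1, 11245 mod 4 = 1; sign now -1
(11245/4965) = (1315/4965)   [reduce mod 4965]
reciprocity: (1315/4965) = +1·(4965/1315) since 1315 mod 4 = 3, 4965 mod 4 = 1; sign now -1
(4965/1315) = (1020/1315)   [reduce mod 1315]
1020 = 2^2·255; (2/1315) = -1 since 1315 mod 8 = 3, so (1020/1315) = (-1)^2·(255/1315); sign now -1
reciprocity: (255/1315) = -1·(1315/255) since 255 mod 4 = 3, 1315 mod 4 = 3; sign now +1
(1315/255) = (40/255)   [reduce mod 255]
40 = 2^3·5; (2/255) = +1 since 255 mod 8 = 7, so (40/255) = (+1)^3·(5/255); sign now +1
reciprocity: (5/255) = +1·(255/5) since 5 mod 4 = 1, 255 mod 4 = 3; sign now +1
(255/5) = (0/5)   [reduce mod 5]
(0/5) = 0   [gcd(a, n) > 1]; final value = 0

0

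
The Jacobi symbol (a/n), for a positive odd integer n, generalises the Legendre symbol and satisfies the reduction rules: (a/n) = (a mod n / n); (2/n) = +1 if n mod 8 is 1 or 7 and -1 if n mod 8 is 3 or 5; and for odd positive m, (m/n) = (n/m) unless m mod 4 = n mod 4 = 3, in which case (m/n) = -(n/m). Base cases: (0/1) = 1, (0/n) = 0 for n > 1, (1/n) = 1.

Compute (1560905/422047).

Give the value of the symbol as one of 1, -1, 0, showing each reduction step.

(1560905/422047): 1560905 mod 422047 = 294764, so (1560905/422047) = (294764/422047)
factor out 2^2: 294764 = 2^2·73691; with 422047 mod 8 = 7, (2/422047) = +1; sign now +1; continue with (73691/422047)
flip (73691/422047) -> (422047/73691): both odd, 73691 mod 4 = 3, 422047 mod 4 = 3, so the flip contributes -1; sign now -1
(422047/73691): 422047 mod 73691 = 53592, so (422047/73691) = (53592/73691)
factor out 2^3: 53592 = 2^3·6699; with 73691 mod 8 = 3, (2/73691) = -1; sign now +1; continue with (6699/73691)
flip (6699/73691) -> (73691/6699): both odd, 6699 mod 4 = 3, 73691 mod 4 = 3, so the flip contributes -1; sign now -1
(73691/6699): 73691 mod 6699 = 2, so (73691/6699) = (2/6699)
factor out 2^1: 2 = 2^1·1; with 6699 mod 8 = 3, (2/6699) = -1; sign now +1; continue with (1/6699)
reached (1/6699) = 1, so the symbol is +1

1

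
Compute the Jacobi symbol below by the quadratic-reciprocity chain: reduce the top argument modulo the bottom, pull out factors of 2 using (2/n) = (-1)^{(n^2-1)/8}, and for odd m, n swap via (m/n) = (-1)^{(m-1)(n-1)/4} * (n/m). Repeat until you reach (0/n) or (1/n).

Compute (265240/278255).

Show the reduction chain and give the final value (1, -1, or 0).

factor out 2^3: 265240 = 2^3·33155; with 278255 mod 8 = 7, (2/278255) = +1; sign now +1; continue with (33155/278255)
flip (33155/278255) -> (278255/33155): both odd, 33155 mod 4 = 3, 278255 mod 4 = 3, so the flip contributes -1; sign now -1
(278255/33155): 278255 mod 33155 = 13015, so (278255/33155) = (13015/33155)
flip (13015/33155) -> (33155/13015): both odd, 13015 mod 4 = 3, 33155 mod 4 = 3, so the flip contributes -1; sign now +1
(33155/13015): 33155 mod 13015 = 7125, so (33155/13015) = (7125/13015)
flip (7125/13015) -> (13015/7125): both odd, 7125 mod 4 = 1, 13015 mod 4 = 3, so the flip contributes +1; sign now +1
(13015/7125): 13015 mod 7125 = 5890, so (13015/7125) = (5890/7125)
factor out 2^1: 5890 = 2^1·2945; with 7125 mod 8 = 5, (2/7125) = -1; sign now -1; continue with (2945/7125)
flip (2945/7125) -> (7125/2945): both odd, 2945 mod 4 = 1, 7125 mod 4 = 1, so the flip contributes +1; sign now -1
(7125/2945): 7125 mod 2945 = 1235, so (7125/2945) = (1235/2945)
flip (1235/2945) -> (2945/1235): both odd, 1235 mod 4 = 3, 2945 mod 4 = 1, so the flip contributes +1; sign now -1
(2945/1235): 2945 mod 1235 = 475, so (2945/1235) = (475/1235)
flip (475/1235) -> (1235/475): both odd, 475 mod 4 = 3, 1235 mod 4 = 3, so the flip contributes -1; sign now +1
(1235/475): 1235 mod 475 = 285, so (1235/475) = (285/475)
flip (285/475) -> (475/285): both odd, 285 mod 4 = 1, 475 mod 4 = 3, so the flip contributes +1; sign now +1
(475/285): 475 mod 285 = 190, so (475/285) = (190/285)
factor out 2^1: 190 = 2^1·95; with 285 mod 8 = 5, (2/285) = -1; sign now -1; continue with (95/285)
flip (95/285) -> (285/95): both odd, 95 mod 4 = 3, 285 mod 4 = 1, so the flip contributes +1; sign now -1
(285/95): 285 mod 95 = 0, so (285/95) = (0/95)
reached (0/95); gcd(a, n) > 1, so (0/95) = 0 and the symbol is 0

0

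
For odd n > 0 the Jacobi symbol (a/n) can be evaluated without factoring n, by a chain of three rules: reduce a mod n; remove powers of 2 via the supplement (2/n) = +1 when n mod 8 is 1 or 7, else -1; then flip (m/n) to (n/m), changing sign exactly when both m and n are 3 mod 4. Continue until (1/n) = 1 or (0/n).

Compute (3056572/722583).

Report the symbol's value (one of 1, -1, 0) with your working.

-1

(3056572/722583): 3056572 mod 722583 = 166240, so (3056572/722583) = (166240/722583)
factor out 2^5: 166240 = 2^5·5195; with 722583 mod 8 = 7, (2/722583) = +1; sign now +1; continue with (5195/722583)
flip (5195/722583) -> (722583/5195): both odd, 5195 mod 4 = 3, 722583 mod 4 = 3, so the flip contributes -1; sign now -1
(722583/5195): 722583 mod 5195 = 478, so (722583/5195) = (478/5195)
factor out 2^1: 478 = 2^1·239; with 5195 mod 8 = 3, (2/5195) = -1; sign now +1; continue with (239/5195)
flip (239/5195) -> (5195/239): both odd, 239 mod 4 = 3, 5195 mod 4 = 3, so the flip contributes -1; sign now -1
(5195/239): 5195 mod 239 = 176, so (5195/239) = (176/239)
factor out 2^4: 176 = 2^4·11; with 239 mod 8 = 7, (2/239) = +1; sign now -1; continue with (11/239)
flip (11/239) -> (239/11): both odd, 11 mod 4 = 3, 239 mod 4 = 3, so the flip contributes -1; sign now +1
(239/11): 239 mod 11 = 8, so (239/11) = (8/11)
factor out 2^3: 8 = 2^3·1; with 11 mod 8 = 3, (2/11) = -1; sign now -1; continue with (1/11)
reached (1/11) = 1, so the symbol is -1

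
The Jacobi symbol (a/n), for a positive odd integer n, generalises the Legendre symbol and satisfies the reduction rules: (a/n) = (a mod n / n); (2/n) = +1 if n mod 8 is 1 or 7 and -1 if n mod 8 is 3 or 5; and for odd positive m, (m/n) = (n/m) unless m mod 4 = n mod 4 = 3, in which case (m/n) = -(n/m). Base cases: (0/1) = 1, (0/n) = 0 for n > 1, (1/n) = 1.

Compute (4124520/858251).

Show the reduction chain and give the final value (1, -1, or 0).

(4124520/858251) = (691516/858251)   [reduce mod 858251]
691516 = 2^2·172879; (2/858251) = -1 since 858251 mod 8 = 3, so (691516/858251) = (-1)^2·(172879/858251); sign now +1
reciprocity: (172879/858251) = -1·(858251/172879) since 172879 mod 4 = 3, 858251 mod 4 = 3; sign now -1
(858251/172879) = (166735/172879)   [reduce mod 172879]
reciprocity: (166735/172879) = -1·(172879/166735) since 166735 mod 4 = 3, 172879 mod 4 = 3; sign now +1
(172879/166735) = (6144/166735)   [reduce mod 166735]
6144 = 2^11·3; (2/166735) = +1 since 166735 mod 8 = 7, so (6144/166735) = (+1)^11·(3/166735); sign now +1
reciprocity: (3/166735) = -1·(166735/3) since 3 mod 4 = 3, 166735 mod 4 = 3; sign now -1
(166735/3) = (1/3)   [reduce mod 3]
(1/3) = 1; final value = sign = -1

-1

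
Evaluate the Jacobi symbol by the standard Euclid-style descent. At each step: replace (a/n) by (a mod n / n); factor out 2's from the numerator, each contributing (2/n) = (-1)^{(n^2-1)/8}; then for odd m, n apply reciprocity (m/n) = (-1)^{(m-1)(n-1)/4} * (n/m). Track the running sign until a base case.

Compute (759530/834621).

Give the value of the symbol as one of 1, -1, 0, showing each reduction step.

759530 = 2^1·379765; (2/834621) = -1 since 834621 mod 8 = 5, so (759530/834621) = (-1)^1·(379765/834621); sign now -1
reciprocity: (379765/834621) = +1·(834621/379765) since 379765 mod 4 = 1, 834621 mod 4 = 1; sign now -1
(834621/379765) = (75091/379765)   [reduce mod 379765]
reciprocity: (75091/379765) = +1·(379765/75091) since 75091 mod 4 = 3, 379765 mod 4 = 1; sign now -1
(379765/75091) = (4310/75091)   [reduce mod 75091]
4310 = 2^1·2155; (2/75091) = -1 since 75091 mod 8 = 3, so (4310/75091) = (-1)^1·(2155/75091); sign now +1
reciprocity: (2155/75091) = -1·(75091/2155) since 2155 mod 4 = 3, 75091 mod 4 = 3; sign now -1
(75091/2155) = (1821/2155)   [reduce mod 2155]
reciprocity: (1821/2155) = +1·(2155/1821) since 1821 mod 4 = 1, 2155 mod 4 = 3; sign now -1
(2155/1821) = (334/1821)   [reduce mod 1821]
334 = 2^1·167; (2/1821) = -1 since 1821 mod 8 = 5, so (334/1821) = (-1)^1·(167/1821); sign now +1
reciprocity: (167/1821) = +1·(1821/167) since 167 mod 4 = 3, 1821 mod 4 = 1; sign now +1
(1821/167) = (151/167)   [reduce mod 167]
reciprocity: (151/167) = -1·(167/151) since 151 mod 4 = 3, 167 mod 4 = 3; sign now -1
(167/151) = (16/151)   [reduce mod 151]
16 = 2^4·1; (2/151) = +1 since 151 mod 8 = 7, so (16/151) = (+1)^4·(1/151); sign now -1
(1/151) = 1; final value = sign = -1

-1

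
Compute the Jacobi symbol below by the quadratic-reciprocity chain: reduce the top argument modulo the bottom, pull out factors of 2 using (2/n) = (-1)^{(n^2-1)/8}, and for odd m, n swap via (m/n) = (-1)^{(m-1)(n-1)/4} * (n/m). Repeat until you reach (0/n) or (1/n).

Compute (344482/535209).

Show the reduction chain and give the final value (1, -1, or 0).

1

factor out 2^1: 344482 = 2^1·172241; with 535209 mod 8 = 1, (2/535209) = +1; sign now +1; continue with (172241/535209)
flip (172241/535209) -> (535209/172241): both odd, 172241 mod 4 = 1, 535209 mod 4 = 1, so the flip contributes +1; sign now +1
(535209/172241): 535209 mod 172241 = 18486, so (535209/172241) = (18486/172241)
factor out 2^1: 18486 = 2^1·9243; with 172241 mod 8 = 1, (2/172241) = +1; sign now +1; continue with (9243/172241)
flip (9243/172241) -> (172241/9243): both odd, 9243 mod 4 = 3, 172241 mod 4 = 1, so the flip contributes +1; sign now +1
(172241/9243): 172241 mod 9243 = 5867, so (172241/9243) = (5867/9243)
flip (5867/9243) -> (9243/5867): both odd, 5867 mod 4 = 3, 9243 mod 4 = 3, so the flip contributes -1; sign now -1
(9243/5867): 9243 mod 5867 = 3376, so (9243/5867) = (3376/5867)
factor out 2^4: 3376 = 2^4·211; with 5867 mod 8 = 3, (2/5867) = -1; sign now -1; continue with (211/5867)
flip (211/5867) -> (5867/211): both odd, 211 mod 4 = 3, 5867 mod 4 = 3, so the flip contributes -1; sign now +1
(5867/211): 5867 mod 211 = 170, so (5867/211) = (170/211)
factor out 2^1: 170 = 2^1·85; with 211 mod 8 = 3, (2/211) = -1; sign now -1; continue with (85/211)
flip (85/211) -> (211/85): both odd, 85 mod 4 = 1, 211 mod 4 = 3, so the flip contributes +1; sign now -1
(211/85): 211 mod 85 = 41, so (211/85) = (41/85)
flip (41/85) -> (85/41): both odd, 41 mod 4 = 1, 85 mod 4 = 1, so the flip contributes +1; sign now -1
(85/41): 85 mod 41 = 3, so (85/41) = (3/41)
flip (3/41) -> (41/3): both odd, 3 mod 4 = 3, 41 mod 4 = 1, so the flip contributes +1; sign now -1
(41/3): 41 mod 3 = 2, so (41/3) = (2/3)
factor out 2^1: 2 = 2^1·1; with 3 mod 8 = 3, (2/3) = -1; sign now +1; continue with (1/3)
reached (1/3) = 1, so the symbol is +1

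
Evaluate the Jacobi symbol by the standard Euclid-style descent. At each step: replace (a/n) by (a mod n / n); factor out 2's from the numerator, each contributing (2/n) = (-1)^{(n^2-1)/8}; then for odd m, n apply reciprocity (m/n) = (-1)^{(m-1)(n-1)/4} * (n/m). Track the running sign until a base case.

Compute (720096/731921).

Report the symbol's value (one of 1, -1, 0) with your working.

-1

720096 = 2^5·22503; (2/731921) = +1 since 731921 mod 8 = 1, so (720096/731921) = (+1)^5·(22503/731921); sign now +1
reciprocity: (22503/731921) = +1·(731921/22503) since 22503 mod 4 = 3, 731921 mod 4 = 1; sign now +1
(731921/22503) = (11825/22503)   [reduce mod 22503]
reciprocity: (11825/22503) = +1·(22503/11825) since 11825 mod 4 = 1, 22503 mod 4 = 3; sign now +1
(22503/11825) = (10678/11825)   [reduce mod 11825]
10678 = 2^1·5339; (2/11825) = +1 since 11825 mod 8 = 1, so (10678/11825) = (+1)^1·(5339/11825); sign now +1
reciprocity: (5339/11825) = +1·(11825/5339) since 5339 mod 4 = 3, 11825 mod 4 = 1; sign now +1
(11825/5339) = (1147/5339)   [reduce mod 5339]
reciprocity: (1147/5339) = -1·(5339/1147) since 1147 mod 4 = 3, 5339 mod 4 = 3; sign now -1
(5339/1147) = (751/1147)   [reduce mod 1147]
reciprocity: (751/1147) = -1·(1147/751) since 751 mod 4 = 3, 1147 mod 4 = 3; sign now +1
(1147/751) = (396/751)   [reduce mod 751]
396 = 2^2·99; (2/751) = +1 since 751 mod 8 = 7, so (396/751) = (+1)^2·(99/751); sign now +1
reciprocity: (99/751) = -1·(751/99) since 99 mod 4 = 3, 751 mod 4 = 3; sign now -1
(751/99) = (58/99)   [reduce mod 99]
58 = 2^1·29; (2/99) = -1 since 99 mod 8 = 3, so (58/99) = (-1)^1·(29/99); sign now +1
reciprocity: (29/99) = +1·(99/29) since 29 mod 4 = 1, 99 mod 4 = 3; sign now +1
(99/29) = (12/29)   [reduce mod 29]
12 = 2^2·3; (2/29) = -1 since 29 mod 8 = 5, so (12/29) = (-1)^2·(3/29); sign now +1
reciprocity: (3/29) = +1·(29/3) since 3 mod 4 = 3, 29 mod 4 = 1; sign now +1
(29/3) = (2/3)   [reduce mod 3]
2 = 2^1·1; (2/3) = -1 since 3 mod 8 = 3, so (2/3) = (-1)^1·(1/3); sign now -1
(1/3) = 1; final value = sign = -1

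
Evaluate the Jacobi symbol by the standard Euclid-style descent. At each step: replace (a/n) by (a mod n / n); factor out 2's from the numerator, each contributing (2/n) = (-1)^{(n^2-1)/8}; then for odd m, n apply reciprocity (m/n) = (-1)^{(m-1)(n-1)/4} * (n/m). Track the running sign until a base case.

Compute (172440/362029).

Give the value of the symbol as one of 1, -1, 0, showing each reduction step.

172440 = 2^3·21555; (2/362029) = -1 since 362029 mod 8 = 5, so (172440/362029) = (-1)^3·(21555/362029); sign now -1
reciprocity: (21555/362029) = +1·(362029/21555) since 21555 mod 4 = 3, 362029 mod 4 = 1; sign now -1
(362029/21555) = (17149/21555)   [reduce mod 21555]
reciprocity: (17149/21555) = +1·(21555/17149) since 17149 mod 4 = 1, 21555 mod 4 = 3; sign now -1
(21555/17149) = (4406/17149)   [reduce mod 17149]
4406 = 2^1·2203; (2/17149) = -1 since 17149 mod 8 = 5, so (4406/17149) = (-1)^1·(2203/17149); sign now +1
reciprocity: (2203/17149) = +1·(17149/2203) since 2203 mod 4 = 3, 17149 mod 4 = 1; sign now +1
(17149/2203) = (1728/2203)   [reduce mod 2203]
1728 = 2^6·27; (2/2203) = -1 since 2203 mod 8 = 3, so (1728/2203) = (-1)^6·(27/2203); sign now +1
reciprocity: (27/2203) = -1·(2203/27) since 27 mod 4 = 3, 2203 mod 4 = 3; sign now -1
(2203/27) = (16/27)   [reduce mod 27]
16 = 2^4·1; (2/27) = -1 since 27 mod 8 = 3, so (16/27) = (-1)^4·(1/27); sign now -1
(1/27) = 1; final value = sign = -1

-1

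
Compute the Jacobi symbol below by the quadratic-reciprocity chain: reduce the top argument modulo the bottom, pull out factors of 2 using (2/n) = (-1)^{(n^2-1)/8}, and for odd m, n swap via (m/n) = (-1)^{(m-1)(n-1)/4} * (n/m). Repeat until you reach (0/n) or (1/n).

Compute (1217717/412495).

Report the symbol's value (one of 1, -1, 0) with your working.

(1217717/412495) = (392727/412495)   [reduce mod 412495]
reciprocity: (392727/412495) = -1·(412495/392727) since 392727 mod 4 = 3, 412495 mod 4 = 3; sign now -1
(412495/392727) = (19768/392727)   [reduce mod 392727]
19768 = 2^3·2471; (2/392727) = +1 since 392727 mod 8 = 7, so (19768/392727) = (+1)^3·(2471/392727); sign now -1
reciprocity: (2471/392727) = -1·(392727/2471) since 2471 mod 4 = 3, 392727 mod 4 = 3; sign now +1
(392727/2471) = (2309/2471)   [reduce mod 2471]
reciprocity: (2309/2471) = +1·(2471/2309) since 2309 mod 4 = 1, 2471 mod 4 = 3; sign now +1
(2471/2309) = (162/2309)   [reduce mod 2309]
162 = 2^1·81; (2/2309) = -1 since 2309 mod 8 = 5, so (162/2309) = (-1)^1·(81/2309); sign now -1
reciprocity: (81/2309) = +1·(2309/81) since 81 mod 4 = 1, 2309 mod 4 = 1; sign now -1
(2309/81) = (41/81)   [reduce mod 81]
reciprocity: (41/81) = +1·(81/41) since 41 mod 4 = 1, 81 mod 4 = 1; sign now -1
(81/41) = (40/41)   [reduce mod 41]
40 = 2^3·5; (2/41) = +1 since 41 mod 8 = 1, so (40/41) = (+1)^3·(5/41); sign now -1
reciprocity: (5/41) = +1·(41/5) since 5 mod 4 = 1, 41 mod 4 = 1; sign now -1
(41/5) = (1/5)   [reduce mod 5]
(1/5) = 1; final value = sign = -1

-1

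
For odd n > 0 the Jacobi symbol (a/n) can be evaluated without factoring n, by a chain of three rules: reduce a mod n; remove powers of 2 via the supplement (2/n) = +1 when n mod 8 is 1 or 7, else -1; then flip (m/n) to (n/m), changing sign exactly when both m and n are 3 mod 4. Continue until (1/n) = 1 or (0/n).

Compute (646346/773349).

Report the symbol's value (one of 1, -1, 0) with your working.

-1

646346 = 2^1·323173; (2/773349) = -1 since 773349 mod 8 = 5, so (646346/773349) = (-1)^1·(323173/773349); sign now -1
reciprocity: (323173/773349) = +1·(773349/323173) since 323173 mod 4 = 1, 773349 mod 4 = 1; sign now -1
(773349/323173) = (127003/323173)   [reduce mod 323173]
reciprocity: (127003/323173) = +1·(323173/127003) since 127003 mod 4 = 3, 323173 mod 4 = 1; sign now -1
(323173/127003) = (69167/127003)   [reduce mod 127003]
reciprocity: (69167/127003) = -1·(127003/69167) since 69167 mod 4 = 3, 127003 mod 4 = 3; sign now +1
(127003/69167) = (57836/69167)   [reduce mod 69167]
57836 = 2^2·14459; (2/69167) = +1 since 69167 mod 8 = 7, so (57836/69167) = (+1)^2·(14459/69167); sign now +1
reciprocity: (14459/69167) = -1·(69167/14459) since 14459 mod 4 = 3, 69167 mod 4 = 3; sign now -1
(69167/14459) = (11331/14459)   [reduce mod 14459]
reciprocity: (11331/14459) = -1·(14459/11331) since 11331 mod 4 = 3, 14459 mod 4 = 3; sign now +1
(14459/11331) = (3128/11331)   [reduce mod 11331]
3128 = 2^3·391; (2/11331) = -1 since 11331 mod 8 = 3, so (3128/11331) = (-1)^3·(391/11331); sign now -1
reciprocity: (391/11331) = -1·(11331/391) since 391 mod 4 = 3, 11331 mod 4 = 3; sign now +1
(11331/391) = (383/391)   [reduce mod 391]
reciprocity: (383/391) = -1·(391/383) since 383 mod 4 = 3, 391 mod 4 = 3; sign now -1
(391/383) = (8/383)   [reduce mod 383]
8 = 2^3·1; (2/383) = +1 since 383 mod 8 = 7, so (8/383) = (+1)^3·(1/383); sign now -1
(1/383) = 1; final value = sign = -1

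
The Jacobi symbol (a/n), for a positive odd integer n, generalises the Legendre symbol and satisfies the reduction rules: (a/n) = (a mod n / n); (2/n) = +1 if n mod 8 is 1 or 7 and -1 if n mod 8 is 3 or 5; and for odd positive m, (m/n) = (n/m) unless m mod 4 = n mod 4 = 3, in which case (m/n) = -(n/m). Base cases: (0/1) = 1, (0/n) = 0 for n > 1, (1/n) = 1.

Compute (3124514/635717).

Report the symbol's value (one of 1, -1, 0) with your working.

(3124514/635717): 3124514 mod 635717 = 581646, so (3124514/635717) = (581646/635717)
factor out 2^1: 581646 = 2^1·290823; with 635717 mod 8 = 5, (2/635717) = -1; sign now -1; continue with (290823/635717)
flip (290823/635717) -> (635717/290823): both odd, 290823 mod 4 = 3, 635717 mod 4 = 1, so the flip contributes +1; sign now -1
(635717/290823): 635717 mod 290823 = 54071, so (635717/290823) = (54071/290823)
flip (54071/290823) -> (290823/54071): both odd, 54071 mod 4 = 3, 290823 mod 4 = 3, so the flip contributes -1; sign now +1
(290823/54071): 290823 mod 54071 = 20468, so (290823/54071) = (20468/54071)
factor out 2^2: 20468 = 2^2·5117; with 54071 mod 8 = 7, (2/54071) = +1; sign now +1; continue with (5117/54071)
flip (5117/54071) -> (54071/5117): both odd, 5117 mod 4 = 1, 54071 mod 4 = 3, so the flip contributes +1; sign now +1
(54071/5117): 54071 mod 5117 = 2901, so (54071/5117) = (2901/5117)
flip (2901/5117) -> (5117/2901): both odd, 2901 mod 4 = 1, 5117 mod 4 = 1, so the flip contributes +1; sign now +1
(5117/2901): 5117 mod 2901 = 2216, so (5117/2901) = (2216/2901)
factor out 2^3: 2216 = 2^3·277; with 2901 mod 8 = 5, (2/2901) = -1; sign now -1; continue with (277/2901)
flip (277/2901) -> (2901/277): both odd, 277 mod 4 = 1, 2901 mod 4 = 1, so the flip contributes +1; sign now -1
(2901/277): 2901 mod 277 = 131, so (2901/277) = (131/277)
flip (131/277) -> (277/131): both odd, 131 mod 4 = 3, 277 mod 4 = 1, so the flip contributes +1; sign now -1
(277/131): 277 mod 131 = 15, so (277/131) = (15/131)
flip (15/131) -> (131/15): both odd, 15 mod 4 = 3, 131 mod 4 = 3, so the flip contributes -1; sign now +1
(131/15): 131 mod 15 = 11, so (131/15) = (11/15)
flip (11/15) -> (15/11): both odd, 11 mod 4 = 3, 15 mod 4 = 3, so the flip contributes -1; sign now -1
(15/11): 15 mod 11 = 4, so (15/11) = (4/11)
factor out 2^2: 4 = 2^2·1; with 11 mod 8 = 3, (2/11) = -1; sign now -1; continue with (1/11)
reached (1/11) = 1, so the symbol is -1

-1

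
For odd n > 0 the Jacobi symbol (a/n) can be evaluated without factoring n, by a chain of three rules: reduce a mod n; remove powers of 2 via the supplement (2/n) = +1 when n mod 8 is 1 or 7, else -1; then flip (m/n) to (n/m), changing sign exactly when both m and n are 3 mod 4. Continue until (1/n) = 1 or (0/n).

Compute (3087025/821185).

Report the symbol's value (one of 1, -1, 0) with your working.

0

(3087025/821185) = (623470/821185)   [reduce mod 821185]
623470 = 2^1·311735; (2/821185) = +1 since 821185 mod 8 = 1, so (623470/821185) = (+1)^1·(311735/821185); sign now +1
reciprocity: (311735/821185) = +1·(821185/311735) since 311735 mod 4 = 3, 821185 mod 4 = 1; sign now +1
(821185/311735) = (197715/311735)   [reduce mod 311735]
reciprocity: (197715/311735) = -1·(311735/197715) since 197715 mod 4 = 3, 311735 mod 4 = 3; sign now -1
(311735/197715) = (114020/197715)   [reduce mod 197715]
114020 = 2^2·28505; (2/197715) = -1 since 197715 mod 8 = 3, so (114020/197715) = (-1)^2·(28505/197715); sign now -1
reciprocity: (28505/197715) = +1·(197715/28505) since 28505 mod 4 = 1, 197715 mod 4 = 3; sign now -1
(197715/28505) = (26685/28505)   [reduce mod 28505]
reciprocity: (26685/28505) = +1·(28505/26685) since 26685 mod 4 = 1, 28505 mod 4 = 1; sign now -1
(28505/26685) = (1820/26685)   [reduce mod 26685]
1820 = 2^2·455; (2/26685) = -1 since 26685 mod 8 = 5, so (1820/26685) = (-1)^2·(455/26685); sign now -1
reciprocity: (455/26685) = +1·(26685/455) since 455 mod 4 = 3, 26685 mod 4 = 1; sign now -1
(26685/455) = (295/455)   [reduce mod 455]
reciprocity: (295/455) = -1·(455/295) since 295 mod 4 = 3, 455 mod 4 = 3; sign now +1
(455/295) = (160/295)   [reduce mod 295]
160 = 2^5·5; (2/295) = +1 since 295 mod 8 = 7, so (160/295) = (+1)^5·(5/295); sign now +1
reciprocity: (5/295) = +1·(295/5) since 5 mod 4 = 1, 295 mod 4 = 3; sign now +1
(295/5) = (0/5)   [reduce mod 5]
(0/5) = 0   [gcd(a, n) > 1]; final value = 0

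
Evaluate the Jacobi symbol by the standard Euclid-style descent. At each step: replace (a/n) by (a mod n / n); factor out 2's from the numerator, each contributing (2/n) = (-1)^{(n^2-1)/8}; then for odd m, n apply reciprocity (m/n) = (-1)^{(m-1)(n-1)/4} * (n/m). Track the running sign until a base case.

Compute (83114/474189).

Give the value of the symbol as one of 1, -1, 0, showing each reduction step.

1

factor out 2^1: 83114 = 2^1·41557; with 474189 mod 8 = 5, (2/474189) = -1; sign now -1; continue with (41557/474189)
flip (41557/474189) -> (474189/41557): both odd, 41557 mod 4 = 1, 474189 mod 4 = 1, so the flip contributes +1; sign now -1
(474189/41557): 474189 mod 41557 = 17062, so (474189/41557) = (17062/41557)
factor out 2^1: 17062 = 2^1·8531; with 41557 mod 8 = 5, (2/41557) = -1; sign now +1; continue with (8531/41557)
flip (8531/41557) -> (41557/8531): both odd, 8531 mod 4 = 3, 41557 mod 4 = 1, so the flip contributes +1; sign now +1
(41557/8531): 41557 mod 8531 = 7433, so (41557/8531) = (7433/8531)
flip (7433/8531) -> (8531/7433): both odd, 7433 mod 4 = 1, 8531 mod 4 = 3, so the flip contributes +1; sign now +1
(8531/7433): 8531 mod 7433 = 1098, so (8531/7433) = (1098/7433)
factor out 2^1: 1098 = 2^1·549; with 7433 mod 8 = 1, (2/7433) = +1; sign now +1; continue with (549/7433)
flip (549/7433) -> (7433/549): both odd, 549 mod 4 = 1, 7433 mod 4 = 1, so the flip contributes +1; sign now +1
(7433/549): 7433 mod 549 = 296, so (7433/549) = (296/549)
factor out 2^3: 296 = 2^3·37; with 549 mod 8 = 5, (2/549) = -1; sign now -1; continue with (37/549)
flip (37/549) -> (549/37): both odd, 37 mod 4 = 1, 549 mod 4 = 1, so the flip contributes +1; sign now -1
(549/37): 549 mod 37 = 31, so (549/37) = (31/37)
flip (31/37) -> (37/31): both odd, 31 mod 4 = 3, 37 mod 4 = 1, so the flip contributes +1; sign now -1
(37/31): 37 mod 31 = 6, so (37/31) = (6/31)
factor out 2^1: 6 = 2^1·3; with 31 mod 8 = 7, (2/31) = +1; sign now -1; continue with (3/31)
flip (3/31) -> (31/3): both odd, 3 mod 4 = 3, 31 mod 4 = 3, so the flip contributes -1; sign now +1
(31/3): 31 mod 3 = 1, so (31/3) = (1/3)
reached (1/3) = 1, so the symbol is +1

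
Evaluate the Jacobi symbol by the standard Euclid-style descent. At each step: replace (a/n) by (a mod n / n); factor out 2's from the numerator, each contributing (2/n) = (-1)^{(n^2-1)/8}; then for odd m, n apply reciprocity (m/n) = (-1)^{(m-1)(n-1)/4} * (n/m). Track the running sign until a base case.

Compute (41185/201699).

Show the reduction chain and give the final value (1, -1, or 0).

1

reciprocity: (41185/201699) = +1·(201699/41185) since 41185 mod 4 = 1, 201699 mod 4 = 3; sign now +1
(201699/41185) = (36959/41185)   [reduce mod 41185]
reciprocity: (36959/41185) = +1·(41185/36959) since 36959 mod 4 = 3, 41185 mod 4 = 1; sign now +1
(41185/36959) = (4226/36959)   [reduce mod 36959]
4226 = 2^1·2113; (2/36959) = +1 since 36959 mod 8 = 7, so (4226/36959) = (+1)^1·(2113/36959); sign now +1
reciprocity: (2113/36959) = +1·(36959/2113) since 2113 mod 4 = 1, 36959 mod 4 = 3; sign now +1
(36959/2113) = (1038/2113)   [reduce mod 2113]
1038 = 2^1·519; (2/2113) = +1 since 2113 mod 8 = 1, so (1038/2113) = (+1)^1·(519/2113); sign now +1
reciprocity: (519/2113) = +1·(2113/519) since 519 mod 4 = 3, 2113 mod 4 = 1; sign now +1
(2113/519) = (37/519)   [reduce mod 519]
reciprocity: (37/519) = +1·(519/37) since 37 mod 4 = 1, 519 mod 4 = 3; sign now +1
(519/37) = (1/37)   [reduce mod 37]
(1/37) = 1; final value = sign = +1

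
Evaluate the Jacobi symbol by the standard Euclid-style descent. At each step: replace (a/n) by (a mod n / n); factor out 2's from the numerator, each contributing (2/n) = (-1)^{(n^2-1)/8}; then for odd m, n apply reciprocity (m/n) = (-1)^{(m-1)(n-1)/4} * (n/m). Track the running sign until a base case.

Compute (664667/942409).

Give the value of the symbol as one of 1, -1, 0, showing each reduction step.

1

flip (664667/942409) -> (942409/664667): both odd, 664667 mod 4 = 3, 942409 mod 4 = 1, so the flip contributes +1; sign now +1
(942409/664667): 942409 mod 664667 = 277742, so (942409/664667) = (277742/664667)
factor out 2^1: 277742 = 2^1·138871; with 664667 mod 8 = 3, (2/664667) = -1; sign now -1; continue with (138871/664667)
flip (138871/664667) -> (664667/138871): both odd, 138871 mod 4 = 3, 664667 mod 4 = 3, so the flip contributes -1; sign now +1
(664667/138871): 664667 mod 138871 = 109183, so (664667/138871) = (109183/138871)
flip (109183/138871) -> (138871/109183): both odd, 109183 mod 4 = 3, 138871 mod 4 = 3, so the flip contributes -1; sign now -1
(138871/109183): 138871 mod 109183 = 29688, so (138871/109183) = (29688/109183)
factor out 2^3: 29688 = 2^3·3711; with 109183 mod 8 = 7, (2/109183) = +1; sign now -1; continue with (3711/109183)
flip (3711/109183) -> (109183/3711): both odd, 3711 mod 4 = 3, 109183 mod 4 = 3, so the flip contributes -1; sign now +1
(109183/3711): 109183 mod 3711 = 1564, so (109183/3711) = (1564/3711)
factor out 2^2: 1564 = 2^2·391; with 3711 mod 8 = 7, (2/3711) = +1; sign now +1; continue with (391/3711)
flip (391/3711) -> (3711/391): both odd, 391 mod 4 = 3, 3711 mod 4 = 3, so the flip contributes -1; sign now -1
(3711/391): 3711 mod 391 = 192, so (3711/391) = (192/391)
factor out 2^6: 192 = 2^6·3; with 391 mod 8 = 7, (2/391) = +1; sign now -1; continue with (3/391)
flip (3/391) -> (391/3): both odd, 3 mod 4 = 3, 391 mod 4 = 3, so the flip contributes -1; sign now +1
(391/3): 391 mod 3 = 1, so (391/3) = (1/3)
reached (1/3) = 1, so the symbol is +1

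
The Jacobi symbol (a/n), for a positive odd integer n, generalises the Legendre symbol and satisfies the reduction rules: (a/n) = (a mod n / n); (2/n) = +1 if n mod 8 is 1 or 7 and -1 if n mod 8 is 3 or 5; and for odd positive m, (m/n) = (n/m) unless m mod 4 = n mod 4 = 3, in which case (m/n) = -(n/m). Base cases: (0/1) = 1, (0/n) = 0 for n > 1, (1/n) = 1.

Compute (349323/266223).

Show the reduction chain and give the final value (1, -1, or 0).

(349323/266223) = (83100/266223)   [reduce mod 266223]
83100 = 2^2·20775; (2/266223) = +1 since 266223 mod 8 = 7, so (83100/266223) = (+1)^2·(20775/266223); sign now +1
reciprocity: (20775/266223) = -1·(266223/20775) since 20775 mod 4 = 3, 266223 mod 4 = 3; sign now -1
(266223/20775) = (16923/20775)   [reduce mod 20775]
reciprocity: (16923/20775) = -1·(20775/16923) since 16923 mod 4 = 3, 20775 mod 4 = 3; sign now +1
(20775/16923) = (3852/16923)   [reduce mod 16923]
3852 = 2^2·963; (2/16923) = -1 since 16923 mod 8 = 3, so (3852/16923) = (-1)^2·(963/16923); sign now +1
reciprocity: (963/16923) = -1·(16923/963) since 963 mod 4 = 3, 16923 mod 4 = 3; sign now -1
(16923/963) = (552/963)   [reduce mod 963]
552 = 2^3·69; (2/963) = -1 since 963 mod 8 = 3, so (552/963) = (-1)^3·(69/963); sign now +1
reciprocity: (69/963) = +1·(963/69) since 69 mod 4 = 1, 963 mod 4 = 3; sign now +1
(963/69) = (66/69)   [reduce mod 69]
66 = 2^1·33; (2/69) = -1 since 69 mod 8 = 5, so (66/69) = (-1)^1·(33/69); sign now -1
reciprocity: (33/69) = +1·(69/33) since 33 mod 4 = 1, 69 mod 4 = 1; sign now -1
(69/33) = (3/33)   [reduce mod 33]
reciprocity: (3/33) = +1·(33/3) since 3 mod 4 = 3, 33 mod 4 = 1; sign now -1
(33/3) = (0/3)   [reduce mod 3]
(0/3) = 0   [gcd(a, n) > 1]; final value = 0

0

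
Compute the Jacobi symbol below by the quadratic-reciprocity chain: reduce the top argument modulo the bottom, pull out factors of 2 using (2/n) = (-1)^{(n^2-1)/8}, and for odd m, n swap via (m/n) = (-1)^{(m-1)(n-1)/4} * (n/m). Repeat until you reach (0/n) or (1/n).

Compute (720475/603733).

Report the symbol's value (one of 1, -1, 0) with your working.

1

(720475/603733): 720475 mod 603733 = 116742, so (720475/603733) = (116742/603733)
factor out 2^1: 116742 = 2^1·58371; with 603733 mod 8 = 5, (2/603733) = -1; sign now -1; continue with (58371/603733)
flip (58371/603733) -> (603733/58371): both odd, 58371 mod 4 = 3, 603733 mod 4 = 1, so the flip contributes +1; sign now -1
(603733/58371): 603733 mod 58371 = 20023, so (603733/58371) = (20023/58371)
flip (20023/58371) -> (58371/20023): both odd, 20023 mod 4 = 3, 58371 mod 4 = 3, so the flip contributes -1; sign now +1
(58371/20023): 58371 mod 20023 = 18325, so (58371/20023) = (18325/20023)
flip (18325/20023) -> (20023/18325): both odd, 18325 mod 4 = 1, 20023 mod 4 = 3, so the flip contributes +1; sign now +1
(20023/18325): 20023 mod 18325 = 1698, so (20023/18325) = (1698/18325)
factor out 2^1: 1698 = 2^1·849; with 18325 mod 8 = 5, (2/18325) = -1; sign now -1; continue with (849/18325)
flip (849/18325) -> (18325/849): both odd, 849 mod 4 = 1, 18325 mod 4 = 1, so the flip contributes +1; sign now -1
(18325/849): 18325 mod 849 = 496, so (18325/849) = (496/849)
factor out 2^4: 496 = 2^4·31; with 849 mod 8 = 1, (2/849) = +1; sign now -1; continue with (31/849)
flip (31/849) -> (849/31): both odd, 31 mod 4 = 3, 849 mod 4 = 1, so the flip contributes +1; sign now -1
(849/31): 849 mod 31 = 12, so (849/31) = (12/31)
factor out 2^2: 12 = 2^2·3; with 31 mod 8 = 7, (2/31) = +1; sign now -1; continue with (3/31)
flip (3/31) -> (31/3): both odd, 3 mod 4 = 3, 31 mod 4 = 3, so the flip contributes -1; sign now +1
(31/3): 31 mod 3 = 1, so (31/3) = (1/3)
reached (1/3) = 1, so the symbol is +1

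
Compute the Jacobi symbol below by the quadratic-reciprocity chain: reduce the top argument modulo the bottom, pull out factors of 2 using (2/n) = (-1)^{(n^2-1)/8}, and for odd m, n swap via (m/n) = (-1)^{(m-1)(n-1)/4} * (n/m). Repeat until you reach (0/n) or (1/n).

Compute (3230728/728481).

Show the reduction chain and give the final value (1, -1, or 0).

1

(3230728/728481) = (316804/728481)   [reduce mod 728481]
316804 = 2^2·79201; (2/728481) = +1 since 728481 mod 8 = 1, so (316804/728481) = (+1)^2·(79201/728481); sign now +1
reciprocity: (79201/728481) = +1·(728481/79201) since 79201 mod 4 = 1, 728481 mod 4 = 1; sign now +1
(728481/79201) = (15672/79201)   [reduce mod 79201]
15672 = 2^3·1959; (2/79201) = +1 since 79201 mod 8 = 1, so (15672/79201) = (+1)^3·(1959/79201); sign now +1
reciprocity: (1959/79201) = +1·(79201/1959) since 1959 mod 4 = 3, 79201 mod 4 = 1; sign now +1
(79201/1959) = (841/1959)   [reduce mod 1959]
reciprocity: (841/1959) = +1·(1959/841) since 841 mod 4 = 1, 1959 mod 4 = 3; sign now +1
(1959/841) = (277/841)   [reduce mod 841]
reciprocity: (277/841) = +1·(841/277) since 277 mod 4 = 1, 841 mod 4 = 1; sign now +1
(841/277) = (10/277)   [reduce mod 277]
10 = 2^1·5; (2/277) = -1 since 277 mod 8 = 5, so (10/277) = (-1)^1·(5/277); sign now -1
reciprocity: (5/277) = +1·(277/5) since 5 mod 4 = 1, 277 mod 4 = 1; sign now -1
(277/5) = (2/5)   [reduce mod 5]
2 = 2^1·1; (2/5) = -1 since 5 mod 8 = 5, so (2/5) = (-1)^1·(1/5); sign now +1
(1/5) = 1; final value = sign = +1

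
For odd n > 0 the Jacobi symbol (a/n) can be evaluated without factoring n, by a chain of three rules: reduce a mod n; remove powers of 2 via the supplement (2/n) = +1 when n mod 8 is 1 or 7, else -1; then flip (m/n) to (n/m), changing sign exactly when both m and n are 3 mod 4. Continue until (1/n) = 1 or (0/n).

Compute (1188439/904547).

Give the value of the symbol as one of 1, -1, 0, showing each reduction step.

(1188439/904547) = (283892/904547)   [reduce mod 904547]
283892 = 2^2·70973; (2/904547) = -1 since 904547 mod 8 = 3, so (283892/904547) = (-1)^2·(70973/904547); sign now +1
reciprocity: (70973/904547) = +1·(904547/70973) since 70973 mod 4 = 1, 904547 mod 4 = 3; sign now +1
(904547/70973) = (52871/70973)   [reduce mod 70973]
reciprocity: (52871/70973) = +1·(70973/52871) since 52871 mod 4 = 3, 70973 mod 4 = 1; sign now +1
(70973/52871) = (18102/52871)   [reduce mod 52871]
18102 = 2^1·9051; (2/52871) = +1 since 52871 mod 8 = 7, so (18102/52871) = (+1)^1·(9051/52871); sign now +1
reciprocity: (9051/52871) = -1·(52871/9051) since 9051 mod 4 = 3, 52871 mod 4 = 3; sign now -1
(52871/9051) = (7616/9051)   [reduce mod 9051]
7616 = 2^6·119; (2/9051) = -1 since 9051 mod 8 = 3, so (7616/9051) = (-1)^6·(119/9051); sign now -1
reciprocity: (119/9051) = -1·(9051/119) since 119 mod 4 = 3, 9051 mod 4 = 3; sign now +1
(9051/119) = (7/119)   [reduce mod 119]
reciprocity: (7/119) = -1·(119/7) since 7 mod 4 = 3, 119 mod 4 = 3; sign now -1
(119/7) = (0/7)   [reduce mod 7]
(0/7) = 0   [gcd(a, n) > 1]; final value = 0

0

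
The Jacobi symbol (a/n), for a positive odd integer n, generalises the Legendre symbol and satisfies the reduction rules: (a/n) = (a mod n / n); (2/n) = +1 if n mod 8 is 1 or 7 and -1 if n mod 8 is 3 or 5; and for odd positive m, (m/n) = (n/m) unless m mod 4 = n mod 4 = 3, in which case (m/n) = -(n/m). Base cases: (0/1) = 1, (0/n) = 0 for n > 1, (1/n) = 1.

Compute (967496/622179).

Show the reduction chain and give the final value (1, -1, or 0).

1

(967496/622179): 967496 mod 622179 = 345317, so (967496/622179) = (345317/622179)
flip (345317/622179) -> (622179/345317): both odd, 345317 mod 4 = 1, 622179 mod 4 = 3, so the flip contributes +1; sign now +1
(622179/345317): 622179 mod 345317 = 276862, so (622179/345317) = (276862/345317)
factor out 2^1: 276862 = 2^1·138431; with 345317 mod 8 = 5, (2/345317) = -1; sign now -1; continue with (138431/345317)
flip (138431/345317) -> (345317/138431): both odd, 138431 mod 4 = 3, 345317 mod 4 = 1, so the flip contributes +1; sign now -1
(345317/138431): 345317 mod 138431 = 68455, so (345317/138431) = (68455/138431)
flip (68455/138431) -> (138431/68455): both odd, 68455 mod 4 = 3, 138431 mod 4 = 3, so the flip contributes -1; sign now +1
(138431/68455): 138431 mod 68455 = 1521, so (138431/68455) = (1521/68455)
flip (1521/68455) -> (68455/1521): both odd, 1521 mod 4 = 1, 68455 mod 4 = 3, so the flip contributes +1; sign now +1
(68455/1521): 68455 mod 1521 = 10, so (68455/1521) = (10/1521)
factor out 2^1: 10 = 2^1·5; with 1521 mod 8 = 1, (2/1521) = +1; sign now +1; continue with (5/1521)
flip (5/1521) -> (1521/5): both odd, 5 mod 4 = 1, 1521 mod 4 = 1, so the flip contributes +1; sign now +1
(1521/5): 1521 mod 5 = 1, so (1521/5) = (1/5)
reached (1/5) = 1, so the symbol is +1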